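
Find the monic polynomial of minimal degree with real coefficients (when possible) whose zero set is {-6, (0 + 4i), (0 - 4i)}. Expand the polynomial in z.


The polynomial is p(z) = ∏_{α ∈ S} (z − α), where S = {-6, (0 + 4i), (0 - 4i)}.
Expanding the product yields: p(z) = z^3 + 6·z^2 + 16·z + 96.
Note conjugate pairs combine to real quadratics: (z − (0+4i))(z − (0−4i)) = z² + 16.
The resulting polynomial has degree 3 and real coefficients as required.

p(z) = z^3 + 6·z^2 + 16·z + 96.


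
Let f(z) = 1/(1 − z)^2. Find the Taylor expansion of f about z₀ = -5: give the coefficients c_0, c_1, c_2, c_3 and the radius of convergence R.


Let w = z − z₀, so z = z₀ + w.
Then 1 − z = 1 − (z₀ + w) = (1 − z₀) − w = 6 − w.
f(z) = 1/(6 − w)^2 = (1/(6)^2) · (1 − w/(6))^{−2}.
By the binomial series (1−u)^{−2} = Σ_{n≥0} C(n+1, 1) u^n for |u|<1, with u = w/(6):
  c_n = C(n+1, 1) / (6)^(n+2).
  c_0 = 1/(6)^2 = 1/36.
  c_1 = 2/(6)^3 = 1/108.
  c_2 = 3/(6)^4 = 1/432.
  c_3 = 4/(6)^5 = 1/1944.
The series is valid for |w/d| < 1, i.e. |z − z₀| < |d|.
Radius of convergence: R = |1 − z₀| = |6| = 6 (distance from z₀ to the singularity z = 1).

c_0 = 1/36, c_1 = 1/108, c_2 = 1/432, c_3 = 1/1944; R = 6.


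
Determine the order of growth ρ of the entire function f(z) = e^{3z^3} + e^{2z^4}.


Each summand is entire of order 3 and 4 respectively (as in the single-exponential case). The order of a sum is at most the max of the orders, so ρ ≤ 4. For the lower bound: on |z|=r choose arg z so that 2z^4 is real positive; then |e^{2z^4}| = e^{2r^4} while |e^{3z^3}| ≤ e^{3r^3} = o(e^{2r^4}). So |f| ≥ e^{2r^4}(1 − o(1)) and ρ ≥ 4. Hence ρ = max(3, 4) = 4.
Therefore ρ = 4.

Order ρ = 4.


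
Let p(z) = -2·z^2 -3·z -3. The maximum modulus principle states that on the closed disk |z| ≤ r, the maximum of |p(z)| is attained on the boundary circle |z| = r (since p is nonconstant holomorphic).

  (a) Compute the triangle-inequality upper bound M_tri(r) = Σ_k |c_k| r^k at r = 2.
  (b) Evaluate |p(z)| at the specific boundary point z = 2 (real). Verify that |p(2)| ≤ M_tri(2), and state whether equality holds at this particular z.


Coefficients: c_0 = -3, c_1 = -3, c_2 = -2. Radius r = 2.
Part (a). Triangle bound: M_tri(r) = Σ_k |c_k| r^k
  = |-3|·2^0 + |-3|·2^1 + |-2|·2^2
  = 3 + 6 + 8 = 17.
This bounds M(r) := max_{|z|=r} |p(z)| from above; equality holds iff all terms c_k z^k can be made to align in phase at a single z on |z|=r.
Part (b). At z = 2 (real, on the circle |z| = r):
  p(2) = (-3)·2^0 + (-3)·2^1 + (-2)·2^2 = -17.
  |p(2)| = 17.
Since all nonzero coefficients share the same sign, |p(2)| = 17 = M_tri(2); the triangle bound is attained at z = 2, so in fact M(r) = 17.

M_tri(2) = 17; |p(2)| = 17; equality at z=2: yes.


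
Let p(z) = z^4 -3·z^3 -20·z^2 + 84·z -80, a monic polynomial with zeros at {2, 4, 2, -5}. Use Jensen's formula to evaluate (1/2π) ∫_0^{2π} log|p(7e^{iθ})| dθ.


Zeros: -5, 2, 2, 4; r = 7.
Inside |z| < r: -5, 2, 2, 4. Outside (|z| ≥ r): ∅.
p(0) = -80, so log|p(0)| = log(80) = 4.3820.
Apply Jensen: I(r) = log|p(0)| + Σ_k log(r/|z_k|), summed over zeros inside |z| < r.
  log(r/|z_k|) for z_k = 2: log(7/2) = 1.2528
  log(r/|z_k|) for z_k = 4: log(7/4) = 0.5596
  log(r/|z_k|) for z_k = 2: log(7/2) = 1.2528
  log(r/|z_k|) for z_k = -5: log(7/5) = 0.3365
Sum over inside zeros: 3.4016.
I(r) = log|p(0)| + (inside sum) = 4.3820 + 3.4016 = 7.7836.
Closed form (all zeros inside, monic): I(r) = n·log(r) = 4·log(7) = 7.7836. ✓

I(r) ≈ 7.7836.


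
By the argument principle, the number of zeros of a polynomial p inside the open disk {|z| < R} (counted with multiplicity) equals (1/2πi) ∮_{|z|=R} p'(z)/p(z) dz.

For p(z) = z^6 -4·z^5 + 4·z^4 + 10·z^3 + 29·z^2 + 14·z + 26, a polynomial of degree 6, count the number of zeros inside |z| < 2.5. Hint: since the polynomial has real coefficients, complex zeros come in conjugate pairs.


The zeros of p are: (0 + 1i), (0 - 1i), (-1 + 1i), (-1 - 1i), (3 + 2i), (3 - 2i).
Their magnitudes are: 1, 1, 1.414, 1.414, 3.606, 3.606.
Zeros with |z| < R = 2.5: (0 + 1i), (0 - 1i), (-1 + 1i), (-1 - 1i).
Count = 4.
By the argument principle, (1/2πi) ∮_{|z|=R} p'(z)/p(z) dz equals exactly this count.

Number of zeros inside |z| < 2.5: 4.


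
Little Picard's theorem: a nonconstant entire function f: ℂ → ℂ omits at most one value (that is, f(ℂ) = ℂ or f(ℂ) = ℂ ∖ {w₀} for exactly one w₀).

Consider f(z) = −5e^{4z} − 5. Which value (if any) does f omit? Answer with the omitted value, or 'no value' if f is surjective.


Little Picard bounds the complement of f(ℂ) to at most one point.
e^{4z} is never zero on ℂ, so -5·e^{4z} takes every value in ℂ ∖ {0}. Adding -5 shifts the range to ℂ ∖ {-5}. Thus f omits exactly the value -5.

Omitted value: -5.


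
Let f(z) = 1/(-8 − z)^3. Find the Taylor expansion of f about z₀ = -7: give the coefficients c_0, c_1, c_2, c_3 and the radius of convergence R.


Let w = z − z₀, so z = z₀ + w.
Then -8 − z = -8 − (z₀ + w) = (-8 − z₀) − w = -1 − w.
f(z) = 1/(-1 − w)^3 = (1/(-1)^3) · (1 − w/(-1))^{−3}.
By the binomial series (1−u)^{−3} = Σ_{n≥0} C(n+2, 2) u^n for |u|<1, with u = w/(-1):
  c_n = C(n+2, 2) / (-1)^(n+3).
  c_0 = 1/(-1)^3 = -1.
  c_1 = 3/(-1)^4 = 3.
  c_2 = 6/(-1)^5 = -6.
  c_3 = 10/(-1)^6 = 10.
The series is valid for |w/d| < 1, i.e. |z − z₀| < |d|.
Radius of convergence: R = |-8 − z₀| = |-1| = 1 (distance from z₀ to the singularity z = -8).

c_0 = -1, c_1 = 3, c_2 = -6, c_3 = 10; R = 1.


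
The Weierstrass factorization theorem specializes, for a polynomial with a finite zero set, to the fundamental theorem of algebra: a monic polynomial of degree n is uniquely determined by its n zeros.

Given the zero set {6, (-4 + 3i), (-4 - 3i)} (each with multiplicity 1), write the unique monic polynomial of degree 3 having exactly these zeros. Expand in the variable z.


The polynomial is p(z) = ∏_{α ∈ S} (z − α), where S = {6, (-4 + 3i), (-4 - 3i)}.
Expanding the product yields: p(z) = z^3 + 2·z^2 -23·z -150.
Note conjugate pairs combine to real quadratics: (z − (-4+3i))(z − (-4−3i)) = z² + 8z + 25.
The resulting polynomial has degree 3 and real coefficients as required.

p(z) = z^3 + 2·z^2 -23·z -150.


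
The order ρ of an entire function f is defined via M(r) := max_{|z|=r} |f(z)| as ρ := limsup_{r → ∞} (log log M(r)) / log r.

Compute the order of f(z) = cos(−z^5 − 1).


Write cos(w) = (e^{iw} ± e^{−iw})/(2 or 2i), so |cos(w)| ≤ e^{|w|}. With w = −z^5 − 1, |w| ≤ 1r^5 + 1 on |z|=r, giving M(r) ≤ e^{1r^5 + 1} and ρ ≤ 5. For the lower bound, choose z on |z|=r with -1z^5 purely imaginary of modulus 1r^5; then |cos(−z^5 − 1)| grows like e^{1r^5}/2, so ρ ≥ 5. Hence ρ = 5.
Therefore ρ = 5.

Order ρ = 5.


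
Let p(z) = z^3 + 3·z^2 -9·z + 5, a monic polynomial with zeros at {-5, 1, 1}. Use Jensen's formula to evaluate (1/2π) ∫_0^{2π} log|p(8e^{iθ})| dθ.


Zeros: -5, 1, 1; r = 8.
Inside |z| < r: -5, 1, 1. Outside (|z| ≥ r): ∅.
p(0) = 5, so log|p(0)| = log(5) = 1.6094.
Apply Jensen: I(r) = log|p(0)| + Σ_k log(r/|z_k|), summed over zeros inside |z| < r.
  log(r/|z_k|) for z_k = -5: log(8/5) = 0.4700
  log(r/|z_k|) for z_k = 1: log(8/1) = 2.0794
  log(r/|z_k|) for z_k = 1: log(8/1) = 2.0794
Sum over inside zeros: 4.6289.
I(r) = log|p(0)| + (inside sum) = 1.6094 + 4.6289 = 6.2383.
Closed form (all zeros inside, monic): I(r) = n·log(r) = 3·log(8) = 6.2383. ✓

I(r) ≈ 6.2383.


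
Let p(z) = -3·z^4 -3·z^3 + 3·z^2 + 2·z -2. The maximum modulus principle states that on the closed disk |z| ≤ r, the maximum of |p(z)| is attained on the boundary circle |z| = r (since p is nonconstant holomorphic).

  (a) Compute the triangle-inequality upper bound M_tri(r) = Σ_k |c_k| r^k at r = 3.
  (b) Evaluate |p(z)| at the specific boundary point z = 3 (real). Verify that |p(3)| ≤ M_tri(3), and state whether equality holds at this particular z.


Coefficients: c_0 = -2, c_1 = 2, c_2 = 3, c_3 = -3, c_4 = -3. Radius r = 3.
Part (a). Triangle bound: M_tri(r) = Σ_k |c_k| r^k
  = |-2|·3^0 + |2|·3^1 + |3|·3^2 + |-3|·3^3 + |-3|·3^4
  = 2 + 6 + 27 + 81 + 243 = 359.
This bounds M(r) := max_{|z|=r} |p(z)| from above; equality holds iff all terms c_k z^k can be made to align in phase at a single z on |z|=r.
Part (b). At z = 3 (real, on the circle |z| = r):
  p(3) = (-2)·3^0 + (2)·3^1 + (3)·3^2 + (-3)·3^3 + (-3)·3^4 = -293.
  |p(3)| = 293.
Check: |p(3)| = 293 ≤ 359 = M_tri(3). ✓ Equality does not hold at z = 3 (the coefficients have mixed signs, so the terms do not all align in phase there).

M_tri(3) = 359; |p(3)| = 293; equality at z=3: no.


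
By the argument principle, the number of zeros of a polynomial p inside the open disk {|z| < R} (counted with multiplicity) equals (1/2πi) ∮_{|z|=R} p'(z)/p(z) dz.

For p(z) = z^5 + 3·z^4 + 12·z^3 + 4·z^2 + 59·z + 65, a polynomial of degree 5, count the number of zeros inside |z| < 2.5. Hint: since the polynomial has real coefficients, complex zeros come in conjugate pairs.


The zeros of p are: -1, (-2 + 3i), (-2 - 3i), (1 + 2i), (1 - 2i).
Their magnitudes are: 1, 3.606, 3.606, 2.236, 2.236.
Zeros with |z| < R = 2.5: -1, (1 + 2i), (1 - 2i).
Count = 3.
By the argument principle, (1/2πi) ∮_{|z|=R} p'(z)/p(z) dz equals exactly this count.

Number of zeros inside |z| < 2.5: 3.


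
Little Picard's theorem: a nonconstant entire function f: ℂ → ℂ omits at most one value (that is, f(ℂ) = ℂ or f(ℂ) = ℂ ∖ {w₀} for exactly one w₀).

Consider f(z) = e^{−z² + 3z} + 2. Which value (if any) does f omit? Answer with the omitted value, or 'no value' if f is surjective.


Little Picard bounds the complement of f(ℂ) to at most one point.
The exponent g(z) = −z² + 3z is a nonconstant polynomial, hence surjective onto ℂ. So e^{g(z)} takes every value in {e^w : w ∈ ℂ} = ℂ ∖ {0}. Adding 2 shifts the range to ℂ ∖ {2}. f omits exactly 2.

Omitted value: 2.


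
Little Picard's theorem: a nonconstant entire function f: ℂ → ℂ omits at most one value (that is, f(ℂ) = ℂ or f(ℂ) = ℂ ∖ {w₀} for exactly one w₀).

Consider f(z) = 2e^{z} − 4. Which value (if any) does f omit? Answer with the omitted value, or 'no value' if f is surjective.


Little Picard bounds the complement of f(ℂ) to at most one point.
e^{z} is never zero on ℂ, so 2·e^{z} takes every value in ℂ ∖ {0}. Adding -4 shifts the range to ℂ ∖ {-4}. Thus f omits exactly the value -4.

Omitted value: -4.


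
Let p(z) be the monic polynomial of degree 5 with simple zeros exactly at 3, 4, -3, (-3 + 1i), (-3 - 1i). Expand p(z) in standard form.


The polynomial is p(z) = ∏_{α ∈ S} (z − α), where S = {3, 4, -3, (-3 + 1i), (-3 - 1i)}.
Expanding the product yields: p(z) = z^5 + 2·z^4 -23·z^3 -58·z^2 + 126·z + 360.
Note conjugate pairs combine to real quadratics: (z − (-3+1i))(z − (-3−1i)) = z² + 6z + 10.
The resulting polynomial has degree 5 and real coefficients as required.

p(z) = z^5 + 2·z^4 -23·z^3 -58·z^2 + 126·z + 360.


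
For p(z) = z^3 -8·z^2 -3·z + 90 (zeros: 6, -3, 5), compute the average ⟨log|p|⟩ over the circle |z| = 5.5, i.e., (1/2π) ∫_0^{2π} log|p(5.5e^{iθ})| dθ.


Zeros: -3, 5, 6; r = 5.5.
Inside |z| < r: -3, 5. Outside (|z| ≥ r): 6.
p(0) = 90, so log|p(0)| = log(90) = 4.4998.
Apply Jensen: I(r) = log|p(0)| + Σ_k log(r/|z_k|), summed over zeros inside |z| < r.
  log(r/|z_k|) for z_k = -3: log(5.5/3) = 0.6061
  log(r/|z_k|) for z_k = 5: log(5.5/5) = 0.0953
  Outside zeros (6) contribute nothing to the Jensen sum.
Sum over inside zeros: 0.7014.
I(r) = log|p(0)| + (inside sum) = 4.4998 + 0.7014 = 5.2013.
Note: since some zeros are outside |z| ≤ r, the simplified n·log(r) form does NOT apply — only the inside zeros contribute.

I(r) ≈ 5.2013.


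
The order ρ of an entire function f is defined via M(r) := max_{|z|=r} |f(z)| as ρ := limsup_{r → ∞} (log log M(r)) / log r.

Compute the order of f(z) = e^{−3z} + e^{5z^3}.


Each summand is entire of order 1 and 3 respectively (as in the single-exponential case). The order of a sum is at most the max of the orders, so ρ ≤ 3. For the lower bound: on |z|=r choose arg z so that 5z^3 is real positive; then |e^{5z^3}| = e^{5r^3} while |e^{-3z}| ≤ e^{3r^1} = o(e^{5r^3}). So |f| ≥ e^{5r^3}(1 − o(1)) and ρ ≥ 3. Hence ρ = max(1, 3) = 3.
Therefore ρ = 3.

Order ρ = 3.


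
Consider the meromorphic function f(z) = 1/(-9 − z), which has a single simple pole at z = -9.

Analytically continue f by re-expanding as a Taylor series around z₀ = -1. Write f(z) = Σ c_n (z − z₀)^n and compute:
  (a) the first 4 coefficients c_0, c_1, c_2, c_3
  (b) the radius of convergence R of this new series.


Let w = z − z₀, so z = z₀ + w.
Then -9 − z = -9 − (z₀ + w) = (-9 − z₀) − w = -8 − w.
f(z) = 1/(-8 − w) = (1/(-8)) · 1/(1 − w/(-8)) = Σ_{n≥0} w^n / (-8)^(n+1).
So c_n = 1/(-8)^(n+1):
  c_0 = 1/(-8)^1 = -1/8.
  c_1 = 1/(-8)^2 = 1/64.
  c_2 = 1/(-8)^3 = -1/512.
  c_3 = 1/(-8)^4 = 1/4096.
The series is valid for |w/d| < 1, i.e. |z − z₀| < |d|.
Radius of convergence: R = |-9 − z₀| = |-8| = 8 (distance from z₀ to the singularity z = -9).

c_0 = -1/8, c_1 = 1/64, c_2 = -1/512, c_3 = 1/4096; R = 8.


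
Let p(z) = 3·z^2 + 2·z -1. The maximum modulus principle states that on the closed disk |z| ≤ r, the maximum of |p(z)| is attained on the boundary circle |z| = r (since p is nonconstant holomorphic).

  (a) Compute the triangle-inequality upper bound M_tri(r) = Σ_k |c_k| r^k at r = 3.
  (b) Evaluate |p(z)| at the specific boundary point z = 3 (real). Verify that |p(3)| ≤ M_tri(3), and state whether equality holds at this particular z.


Coefficients: c_0 = -1, c_1 = 2, c_2 = 3. Radius r = 3.
Part (a). Triangle bound: M_tri(r) = Σ_k |c_k| r^k
  = |-1|·3^0 + |2|·3^1 + |3|·3^2
  = 1 + 6 + 27 = 34.
This bounds M(r) := max_{|z|=r} |p(z)| from above; equality holds iff all terms c_k z^k can be made to align in phase at a single z on |z|=r.
Part (b). At z = 3 (real, on the circle |z| = r):
  p(3) = (-1)·3^0 + (2)·3^1 + (3)·3^2 = 32.
  |p(3)| = 32.
Check: |p(3)| = 32 ≤ 34 = M_tri(3). ✓ Equality does not hold at z = 3 (the coefficients have mixed signs, so the terms do not all align in phase there).

M_tri(3) = 34; |p(3)| = 32; equality at z=3: no.


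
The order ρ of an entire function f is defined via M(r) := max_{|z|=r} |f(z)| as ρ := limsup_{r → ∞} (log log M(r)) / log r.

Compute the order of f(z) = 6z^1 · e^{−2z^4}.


M(r) = max_{|z|=r} |6|·|z|^1·|e^{−2z^4}| = 6·r^1 · e^{2r^4} (the factors attain their maxima compatibly on |z|=r). Then log M(r) = log 6 + 1·log r + 2r^4, dominated by the last term, so log log M(r) ~ 4·log r. The polynomial factor 6z^1 contributes only a log r term and does not affect the order. ρ = 4.
Therefore ρ = 4.

Order ρ = 4.


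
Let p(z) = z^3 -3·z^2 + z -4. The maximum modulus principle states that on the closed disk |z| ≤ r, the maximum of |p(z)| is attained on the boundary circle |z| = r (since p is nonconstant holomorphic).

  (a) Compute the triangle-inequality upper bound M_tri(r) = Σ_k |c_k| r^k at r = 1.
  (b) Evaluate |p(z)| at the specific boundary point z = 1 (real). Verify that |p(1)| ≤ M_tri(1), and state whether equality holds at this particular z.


Coefficients: c_0 = -4, c_1 = 1, c_2 = -3, c_3 = 1. Radius r = 1.
Part (a). Triangle bound: M_tri(r) = Σ_k |c_k| r^k
  = |-4|·1^0 + |1|·1^1 + |-3|·1^2 + |1|·1^3
  = 4 + 1 + 3 + 1 = 9.
This bounds M(r) := max_{|z|=r} |p(z)| from above; equality holds iff all terms c_k z^k can be made to align in phase at a single z on |z|=r.
Part (b). At z = 1 (real, on the circle |z| = r):
  p(1) = (-4)·1^0 + (1)·1^1 + (-3)·1^2 + (1)·1^3 = -5.
  |p(1)| = 5.
Check: |p(1)| = 5 ≤ 9 = M_tri(1). ✓ Equality does not hold at z = 1 (the coefficients have mixed signs, so the terms do not all align in phase there).

M_tri(1) = 9; |p(1)| = 5; equality at z=1: no.


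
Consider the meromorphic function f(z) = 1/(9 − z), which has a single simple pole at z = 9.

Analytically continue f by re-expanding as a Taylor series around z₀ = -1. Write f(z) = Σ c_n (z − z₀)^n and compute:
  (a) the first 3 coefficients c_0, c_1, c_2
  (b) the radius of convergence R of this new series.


Let w = z − z₀, so z = z₀ + w.
Then 9 − z = 9 − (z₀ + w) = (9 − z₀) − w = 10 − w.
f(z) = 1/(10 − w) = (1/(10)) · 1/(1 − w/(10)) = Σ_{n≥0} w^n / (10)^(n+1).
So c_n = 1/(10)^(n+1):
  c_0 = 1/(10)^1 = 1/10.
  c_1 = 1/(10)^2 = 1/100.
  c_2 = 1/(10)^3 = 1/1000.
The series is valid for |w/d| < 1, i.e. |z − z₀| < |d|.
Radius of convergence: R = |9 − z₀| = |10| = 10 (distance from z₀ to the singularity z = 9).

c_0 = 1/10, c_1 = 1/100, c_2 = 1/1000; R = 10.


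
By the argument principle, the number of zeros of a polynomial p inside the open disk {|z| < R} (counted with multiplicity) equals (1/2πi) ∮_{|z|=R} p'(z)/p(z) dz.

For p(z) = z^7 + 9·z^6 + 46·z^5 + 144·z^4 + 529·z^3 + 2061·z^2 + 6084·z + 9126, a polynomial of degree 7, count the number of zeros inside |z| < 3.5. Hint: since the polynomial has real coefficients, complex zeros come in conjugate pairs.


The zeros of p are: (2 + 3i), (2 - 3i), -3, (-3 + 3i), (-3 - 3i), (-2 + 3i), (-2 - 3i).
Their magnitudes are: 3.606, 3.606, 3, 4.243, 4.243, 3.606, 3.606.
Zeros with |z| < R = 3.5: -3.
Count = 1.
By the argument principle, (1/2πi) ∮_{|z|=R} p'(z)/p(z) dz equals exactly this count.

Number of zeros inside |z| < 3.5: 1.


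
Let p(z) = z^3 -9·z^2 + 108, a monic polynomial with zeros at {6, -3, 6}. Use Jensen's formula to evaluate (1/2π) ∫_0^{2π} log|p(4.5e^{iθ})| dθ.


Zeros: -3, 6, 6; r = 4.5.
Inside |z| < r: -3. Outside (|z| ≥ r): 6, 6.
p(0) = 108, so log|p(0)| = log(108) = 4.6821.
Apply Jensen: I(r) = log|p(0)| + Σ_k log(r/|z_k|), summed over zeros inside |z| < r.
  log(r/|z_k|) for z_k = -3: log(4.5/3) = 0.4055
  Outside zeros (6, 6) contribute nothing to the Jensen sum.
Sum over inside zeros: 0.4055.
I(r) = log|p(0)| + (inside sum) = 4.6821 + 0.4055 = 5.0876.
Note: since some zeros are outside |z| ≤ r, the simplified n·log(r) form does NOT apply — only the inside zeros contribute.

I(r) ≈ 5.0876.


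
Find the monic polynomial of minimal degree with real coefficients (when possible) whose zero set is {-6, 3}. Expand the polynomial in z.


The polynomial is p(z) = ∏_{α ∈ S} (z − α), where S = {-6, 3}.
Expanding the product yields: p(z) = z^2 + 3·z -18.
The resulting polynomial has degree 2 and real coefficients as required.

p(z) = z^2 + 3·z -18.


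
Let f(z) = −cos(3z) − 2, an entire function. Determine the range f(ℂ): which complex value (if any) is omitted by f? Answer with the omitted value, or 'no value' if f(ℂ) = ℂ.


Little Picard bounds the complement of f(ℂ) to at most one point.
cos is entire and surjective onto ℂ: for every w ∈ ℂ, cos(ζ) = w has a solution ζ ∈ ℂ (e.g., via the complex inverse arccos). With ζ = 3z this gives z = ζ/(3). Then -1·cos(3z) takes every value in -1·ℂ = ℂ, and adding -2 is a bijection of ℂ. So f is surjective and omits no value. (Note: only on the real line is cos bounded by [−1, 1].)

Omitted value: no value.


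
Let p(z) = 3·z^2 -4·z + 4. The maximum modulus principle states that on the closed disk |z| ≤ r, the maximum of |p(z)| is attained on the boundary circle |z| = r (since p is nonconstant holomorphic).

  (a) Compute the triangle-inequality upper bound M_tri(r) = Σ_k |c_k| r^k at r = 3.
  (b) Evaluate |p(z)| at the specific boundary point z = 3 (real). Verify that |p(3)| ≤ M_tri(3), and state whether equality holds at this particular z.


Coefficients: c_0 = 4, c_1 = -4, c_2 = 3. Radius r = 3.
Part (a). Triangle bound: M_tri(r) = Σ_k |c_k| r^k
  = |4|·3^0 + |-4|·3^1 + |3|·3^2
  = 4 + 12 + 27 = 43.
This bounds M(r) := max_{|z|=r} |p(z)| from above; equality holds iff all terms c_k z^k can be made to align in phase at a single z on |z|=r.
Part (b). At z = 3 (real, on the circle |z| = r):
  p(3) = (4)·3^0 + (-4)·3^1 + (3)·3^2 = 19.
  |p(3)| = 19.
Check: |p(3)| = 19 ≤ 43 = M_tri(3). ✓ Equality does not hold at z = 3 (the coefficients have mixed signs, so the terms do not all align in phase there).

M_tri(3) = 43; |p(3)| = 19; equality at z=3: no.


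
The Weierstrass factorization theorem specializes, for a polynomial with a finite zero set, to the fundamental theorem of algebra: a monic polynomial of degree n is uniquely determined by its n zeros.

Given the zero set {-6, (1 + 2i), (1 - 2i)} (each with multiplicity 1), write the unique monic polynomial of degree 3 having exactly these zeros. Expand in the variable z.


The polynomial is p(z) = ∏_{α ∈ S} (z − α), where S = {-6, (1 + 2i), (1 - 2i)}.
Expanding the product yields: p(z) = z^3 + 4·z^2 -7·z + 30.
Note conjugate pairs combine to real quadratics: (z − (1+2i))(z − (1−2i)) = z² − 2z + 5.
The resulting polynomial has degree 3 and real coefficients as required.

p(z) = z^3 + 4·z^2 -7·z + 30.


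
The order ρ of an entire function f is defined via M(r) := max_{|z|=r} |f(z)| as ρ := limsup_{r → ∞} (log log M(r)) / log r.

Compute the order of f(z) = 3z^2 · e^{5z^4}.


M(r) = max_{|z|=r} |3|·|z|^2·|e^{5z^4}| = 3·r^2 · e^{5r^4} (the factors attain their maxima compatibly on |z|=r). Then log M(r) = log 3 + 2·log r + 5r^4, dominated by the last term, so log log M(r) ~ 4·log r. The polynomial factor 3z^2 contributes only a log r term and does not affect the order. ρ = 4.
Therefore ρ = 4.

Order ρ = 4.


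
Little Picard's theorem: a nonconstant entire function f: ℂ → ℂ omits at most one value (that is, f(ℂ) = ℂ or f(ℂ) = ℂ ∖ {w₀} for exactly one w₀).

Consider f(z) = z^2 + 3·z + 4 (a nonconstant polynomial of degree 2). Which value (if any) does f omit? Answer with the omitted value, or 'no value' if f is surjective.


Little Picard bounds the complement of f(ℂ) to at most one point.
For every w ∈ ℂ, the equation p(z) − w = 0 is a nonconstant polynomial in z and hence has at least one root by the fundamental theorem of algebra. So p is surjective onto ℂ, omitting no value.

Omitted value: no value.


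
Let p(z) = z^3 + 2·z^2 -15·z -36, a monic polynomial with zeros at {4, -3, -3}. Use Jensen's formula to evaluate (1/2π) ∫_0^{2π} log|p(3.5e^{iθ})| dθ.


Zeros: -3, -3, 4; r = 3.5.
Inside |z| < r: -3, -3. Outside (|z| ≥ r): 4.
p(0) = -36, so log|p(0)| = log(36) = 3.5835.
Apply Jensen: I(r) = log|p(0)| + Σ_k log(r/|z_k|), summed over zeros inside |z| < r.
  log(r/|z_k|) for z_k = -3: log(3.5/3) = 0.1542
  log(r/|z_k|) for z_k = -3: log(3.5/3) = 0.1542
  Outside zeros (4) contribute nothing to the Jensen sum.
Sum over inside zeros: 0.3083.
I(r) = log|p(0)| + (inside sum) = 3.5835 + 0.3083 = 3.8918.
Note: since some zeros are outside |z| ≤ r, the simplified n·log(r) form does NOT apply — only the inside zeros contribute.

I(r) ≈ 3.8918.


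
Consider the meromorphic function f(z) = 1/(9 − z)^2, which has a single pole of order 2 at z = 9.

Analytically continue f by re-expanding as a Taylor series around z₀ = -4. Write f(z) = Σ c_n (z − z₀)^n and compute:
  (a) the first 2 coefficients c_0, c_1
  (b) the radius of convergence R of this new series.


Let w = z − z₀, so z = z₀ + w.
Then 9 − z = 9 − (z₀ + w) = (9 − z₀) − w = 13 − w.
f(z) = 1/(13 − w)^2 = (1/(13)^2) · (1 − w/(13))^{−2}.
By the binomial series (1−u)^{−2} = Σ_{n≥0} C(n+1, 1) u^n for |u|<1, with u = w/(13):
  c_n = C(n+1, 1) / (13)^(n+2).
  c_0 = 1/(13)^2 = 1/169.
  c_1 = 2/(13)^3 = 2/2197.
The series is valid for |w/d| < 1, i.e. |z − z₀| < |d|.
Radius of convergence: R = |9 − z₀| = |13| = 13 (distance from z₀ to the singularity z = 9).

c_0 = 1/169, c_1 = 2/2197; R = 13.


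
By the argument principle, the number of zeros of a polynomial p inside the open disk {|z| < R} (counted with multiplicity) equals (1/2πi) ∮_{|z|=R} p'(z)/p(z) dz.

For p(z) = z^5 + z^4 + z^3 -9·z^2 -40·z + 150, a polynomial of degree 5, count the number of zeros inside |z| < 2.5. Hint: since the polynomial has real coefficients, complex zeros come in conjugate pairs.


The zeros of p are: (2 + 1i), (2 - 1i), -3, (-1 + 3i), (-1 - 3i).
Their magnitudes are: 2.236, 2.236, 3, 3.162, 3.162.
Zeros with |z| < R = 2.5: (2 + 1i), (2 - 1i).
Count = 2.
By the argument principle, (1/2πi) ∮_{|z|=R} p'(z)/p(z) dz equals exactly this count.

Number of zeros inside |z| < 2.5: 2.


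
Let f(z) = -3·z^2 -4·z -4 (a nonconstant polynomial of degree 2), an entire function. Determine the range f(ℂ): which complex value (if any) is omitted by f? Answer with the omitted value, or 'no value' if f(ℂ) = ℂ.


Little Picard bounds the complement of f(ℂ) to at most one point.
For every w ∈ ℂ, the equation p(z) − w = 0 is a nonconstant polynomial in z and hence has at least one root by the fundamental theorem of algebra. So p is surjective onto ℂ, omitting no value.

Omitted value: no value.


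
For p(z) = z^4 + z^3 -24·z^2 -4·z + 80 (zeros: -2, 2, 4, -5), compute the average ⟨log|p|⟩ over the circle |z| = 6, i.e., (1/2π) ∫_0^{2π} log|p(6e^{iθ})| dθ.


Zeros: -5, -2, 2, 4; r = 6.
Inside |z| < r: -5, -2, 2, 4. Outside (|z| ≥ r): ∅.
p(0) = 80, so log|p(0)| = log(80) = 4.3820.
Apply Jensen: I(r) = log|p(0)| + Σ_k log(r/|z_k|), summed over zeros inside |z| < r.
  log(r/|z_k|) for z_k = -2: log(6/2) = 1.0986
  log(r/|z_k|) for z_k = 2: log(6/2) = 1.0986
  log(r/|z_k|) for z_k = 4: log(6/4) = 0.4055
  log(r/|z_k|) for z_k = -5: log(6/5) = 0.1823
Sum over inside zeros: 2.7850.
I(r) = log|p(0)| + (inside sum) = 4.3820 + 2.7850 = 7.1670.
Closed form (all zeros inside, monic): I(r) = n·log(r) = 4·log(6) = 7.1670. ✓

I(r) ≈ 7.1670.


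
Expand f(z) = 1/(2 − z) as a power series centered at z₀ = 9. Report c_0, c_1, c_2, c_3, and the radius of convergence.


Let w = z − z₀, so z = z₀ + w.
Then 2 − z = 2 − (z₀ + w) = (2 − z₀) − w = -7 − w.
f(z) = 1/(-7 − w) = (1/(-7)) · 1/(1 − w/(-7)) = Σ_{n≥0} w^n / (-7)^(n+1).
So c_n = 1/(-7)^(n+1):
  c_0 = 1/(-7)^1 = -1/7.
  c_1 = 1/(-7)^2 = 1/49.
  c_2 = 1/(-7)^3 = -1/343.
  c_3 = 1/(-7)^4 = 1/2401.
The series is valid for |w/d| < 1, i.e. |z − z₀| < |d|.
Radius of convergence: R = |2 − z₀| = |-7| = 7 (distance from z₀ to the singularity z = 2).

c_0 = -1/7, c_1 = 1/49, c_2 = -1/343, c_3 = 1/2401; R = 7.


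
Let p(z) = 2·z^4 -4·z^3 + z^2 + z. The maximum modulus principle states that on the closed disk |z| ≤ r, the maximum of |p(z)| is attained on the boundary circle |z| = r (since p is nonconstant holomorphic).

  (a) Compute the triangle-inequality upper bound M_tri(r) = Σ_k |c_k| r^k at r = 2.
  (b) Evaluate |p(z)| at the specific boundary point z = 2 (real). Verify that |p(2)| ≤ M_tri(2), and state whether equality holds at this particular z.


Coefficients: c_0 = 0, c_1 = 1, c_2 = 1, c_3 = -4, c_4 = 2. Radius r = 2.
Part (a). Triangle bound: M_tri(r) = Σ_k |c_k| r^k
  = |0|·2^0 + |1|·2^1 + |1|·2^2 + |-4|·2^3 + |2|·2^4
  = 0 + 2 + 4 + 32 + 32 = 70.
This bounds M(r) := max_{|z|=r} |p(z)| from above; equality holds iff all terms c_k z^k can be made to align in phase at a single z on |z|=r.
Part (b). At z = 2 (real, on the circle |z| = r):
  p(2) = (0)·2^0 + (1)·2^1 + (1)·2^2 + (-4)·2^3 + (2)·2^4 = 6.
  |p(2)| = 6.
Check: |p(2)| = 6 ≤ 70 = M_tri(2). ✓ Equality does not hold at z = 2 (the coefficients have mixed signs, so the terms do not all align in phase there).

M_tri(2) = 70; |p(2)| = 6; equality at z=2: no.


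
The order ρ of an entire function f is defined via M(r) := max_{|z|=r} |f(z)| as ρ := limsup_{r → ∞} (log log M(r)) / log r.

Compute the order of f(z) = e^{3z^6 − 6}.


|e^{3z^6 − 6}| = e^{Re(3·z^6) + -6} ≤ e^{3|z|^6 + -6} = e^{3r^6 + -6} on |z| = r, so ρ ≤ 6. Choosing z on |z|=r so that 3·z^6 is real positive (always possible by picking arg z appropriately) gives |f(z)| = e^{3r^6 + -6}, matching the bound. The additive constant -6 does not affect log log M(r) ~ 6·log r. Hence ρ = 6.
Therefore ρ = 6.

Order ρ = 6.


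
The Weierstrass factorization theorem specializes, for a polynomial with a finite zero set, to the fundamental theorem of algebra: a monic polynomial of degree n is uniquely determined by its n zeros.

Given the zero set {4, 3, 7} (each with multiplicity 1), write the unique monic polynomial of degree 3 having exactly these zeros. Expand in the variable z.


The polynomial is p(z) = ∏_{α ∈ S} (z − α), where S = {4, 3, 7}.
Expanding the product yields: p(z) = z^3 -14·z^2 + 61·z -84.
The resulting polynomial has degree 3 and real coefficients as required.

p(z) = z^3 -14·z^2 + 61·z -84.


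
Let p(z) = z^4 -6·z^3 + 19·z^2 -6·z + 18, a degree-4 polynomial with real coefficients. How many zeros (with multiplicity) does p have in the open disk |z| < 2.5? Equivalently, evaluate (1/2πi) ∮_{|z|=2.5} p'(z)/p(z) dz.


The zeros of p are: (0 + 1i), (0 - 1i), (3 + 3i), (3 - 3i).
Their magnitudes are: 1, 1, 4.243, 4.243.
Zeros with |z| < R = 2.5: (0 + 1i), (0 - 1i).
Count = 2.
By the argument principle, (1/2πi) ∮_{|z|=R} p'(z)/p(z) dz equals exactly this count.

Number of zeros inside |z| < 2.5: 2.


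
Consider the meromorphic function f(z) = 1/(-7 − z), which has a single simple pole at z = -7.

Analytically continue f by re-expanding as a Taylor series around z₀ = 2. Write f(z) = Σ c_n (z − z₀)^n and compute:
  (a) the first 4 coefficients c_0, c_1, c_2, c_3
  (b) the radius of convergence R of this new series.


Let w = z − z₀, so z = z₀ + w.
Then -7 − z = -7 − (z₀ + w) = (-7 − z₀) − w = -9 − w.
f(z) = 1/(-9 − w) = (1/(-9)) · 1/(1 − w/(-9)) = Σ_{n≥0} w^n / (-9)^(n+1).
So c_n = 1/(-9)^(n+1):
  c_0 = 1/(-9)^1 = -1/9.
  c_1 = 1/(-9)^2 = 1/81.
  c_2 = 1/(-9)^3 = -1/729.
  c_3 = 1/(-9)^4 = 1/6561.
The series is valid for |w/d| < 1, i.e. |z − z₀| < |d|.
Radius of convergence: R = |-7 − z₀| = |-9| = 9 (distance from z₀ to the singularity z = -7).

c_0 = -1/9, c_1 = 1/81, c_2 = -1/729, c_3 = 1/6561; R = 9.


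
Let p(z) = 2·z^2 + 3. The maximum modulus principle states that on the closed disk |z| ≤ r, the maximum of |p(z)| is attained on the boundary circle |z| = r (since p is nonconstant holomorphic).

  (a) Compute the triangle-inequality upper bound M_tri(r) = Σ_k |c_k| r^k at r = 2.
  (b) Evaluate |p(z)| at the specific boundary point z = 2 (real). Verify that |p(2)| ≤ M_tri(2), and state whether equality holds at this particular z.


Coefficients: c_0 = 3, c_1 = 0, c_2 = 2. Radius r = 2.
Part (a). Triangle bound: M_tri(r) = Σ_k |c_k| r^k
  = |3|·2^0 + |0|·2^1 + |2|·2^2
  = 3 + 0 + 8 = 11.
This bounds M(r) := max_{|z|=r} |p(z)| from above; equality holds iff all terms c_k z^k can be made to align in phase at a single z on |z|=r.
Part (b). At z = 2 (real, on the circle |z| = r):
  p(2) = (3)·2^0 + (0)·2^1 + (2)·2^2 = 11.
  |p(2)| = 11.
Since all nonzero coefficients share the same sign, |p(2)| = 11 = M_tri(2); the triangle bound is attained at z = 2, so in fact M(r) = 11.

M_tri(2) = 11; |p(2)| = 11; equality at z=2: yes.


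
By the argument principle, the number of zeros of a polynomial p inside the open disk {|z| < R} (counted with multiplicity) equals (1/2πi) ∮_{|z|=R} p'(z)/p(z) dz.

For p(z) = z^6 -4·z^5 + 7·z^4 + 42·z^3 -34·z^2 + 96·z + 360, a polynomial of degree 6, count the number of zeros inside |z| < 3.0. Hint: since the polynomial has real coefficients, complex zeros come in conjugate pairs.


The zeros of p are: (3 + 3i), (3 - 3i), (1 + 2i), (1 - 2i), -2, -2.
Their magnitudes are: 4.243, 4.243, 2.236, 2.236, 2, 2.
Zeros with |z| < R = 3.0: (1 + 2i), (1 - 2i), -2, -2.
Count = 4.
By the argument principle, (1/2πi) ∮_{|z|=R} p'(z)/p(z) dz equals exactly this count.

Number of zeros inside |z| < 3.0: 4.


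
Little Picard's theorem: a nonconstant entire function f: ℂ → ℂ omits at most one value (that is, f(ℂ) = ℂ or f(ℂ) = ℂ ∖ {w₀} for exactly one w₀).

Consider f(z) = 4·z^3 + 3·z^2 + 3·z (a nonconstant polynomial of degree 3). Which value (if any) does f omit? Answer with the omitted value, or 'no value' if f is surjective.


Little Picard bounds the complement of f(ℂ) to at most one point.
For every w ∈ ℂ, the equation p(z) − w = 0 is a nonconstant polynomial in z and hence has at least one root by the fundamental theorem of algebra. So p is surjective onto ℂ, omitting no value.

Omitted value: no value.


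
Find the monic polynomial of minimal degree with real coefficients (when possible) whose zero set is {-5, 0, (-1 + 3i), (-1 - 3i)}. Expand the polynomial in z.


The polynomial is p(z) = ∏_{α ∈ S} (z − α), where S = {-5, 0, (-1 + 3i), (-1 - 3i)}.
Expanding the product yields: p(z) = z^4 + 7·z^3 + 20·z^2 + 50·z.
Note conjugate pairs combine to real quadratics: (z − (-1+3i))(z − (-1−3i)) = z² + 2z + 10.
The resulting polynomial has degree 4 and real coefficients as required.

p(z) = z^4 + 7·z^3 + 20·z^2 + 50·z.


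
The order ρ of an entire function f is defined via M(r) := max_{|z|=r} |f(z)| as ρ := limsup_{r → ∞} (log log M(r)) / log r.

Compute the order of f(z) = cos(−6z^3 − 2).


Write cos(w) = (e^{iw} ± e^{−iw})/(2 or 2i), so |cos(w)| ≤ e^{|w|}. With w = −6z^3 − 2, |w| ≤ 6r^3 + 2 on |z|=r, giving M(r) ≤ e^{6r^3 + 2} and ρ ≤ 3. For the lower bound, choose z on |z|=r with -6z^3 purely imaginary of modulus 6r^3; then |cos(−6z^3 − 2)| grows like e^{6r^3}/2, so ρ ≥ 3. Hence ρ = 3.
Therefore ρ = 3.

Order ρ = 3.


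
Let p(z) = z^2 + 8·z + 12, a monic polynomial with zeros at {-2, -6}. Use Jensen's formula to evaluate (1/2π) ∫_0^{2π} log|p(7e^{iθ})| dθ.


Zeros: -6, -2; r = 7.
Inside |z| < r: -6, -2. Outside (|z| ≥ r): ∅.
p(0) = 12, so log|p(0)| = log(12) = 2.4849.
Apply Jensen: I(r) = log|p(0)| + Σ_k log(r/|z_k|), summed over zeros inside |z| < r.
  log(r/|z_k|) for z_k = -2: log(7/2) = 1.2528
  log(r/|z_k|) for z_k = -6: log(7/6) = 0.1542
Sum over inside zeros: 1.4069.
I(r) = log|p(0)| + (inside sum) = 2.4849 + 1.4069 = 3.8918.
Closed form (all zeros inside, monic): I(r) = n·log(r) = 2·log(7) = 3.8918. ✓

I(r) ≈ 3.8918.


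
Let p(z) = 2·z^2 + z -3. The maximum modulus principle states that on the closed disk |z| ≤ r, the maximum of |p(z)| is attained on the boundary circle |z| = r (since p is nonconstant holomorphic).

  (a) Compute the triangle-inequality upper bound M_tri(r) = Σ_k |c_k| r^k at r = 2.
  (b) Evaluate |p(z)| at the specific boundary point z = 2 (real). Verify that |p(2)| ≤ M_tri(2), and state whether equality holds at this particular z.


Coefficients: c_0 = -3, c_1 = 1, c_2 = 2. Radius r = 2.
Part (a). Triangle bound: M_tri(r) = Σ_k |c_k| r^k
  = |-3|·2^0 + |1|·2^1 + |2|·2^2
  = 3 + 2 + 8 = 13.
This bounds M(r) := max_{|z|=r} |p(z)| from above; equality holds iff all terms c_k z^k can be made to align in phase at a single z on |z|=r.
Part (b). At z = 2 (real, on the circle |z| = r):
  p(2) = (-3)·2^0 + (1)·2^1 + (2)·2^2 = 7.
  |p(2)| = 7.
Check: |p(2)| = 7 ≤ 13 = M_tri(2). ✓ Equality does not hold at z = 2 (the coefficients have mixed signs, so the terms do not all align in phase there).

M_tri(2) = 13; |p(2)| = 7; equality at z=2: no.


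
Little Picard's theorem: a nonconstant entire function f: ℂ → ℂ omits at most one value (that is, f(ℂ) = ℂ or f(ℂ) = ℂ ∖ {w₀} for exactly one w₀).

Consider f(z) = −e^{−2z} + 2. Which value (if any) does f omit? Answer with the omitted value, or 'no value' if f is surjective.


Little Picard bounds the complement of f(ℂ) to at most one point.
e^{−2z} is never zero on ℂ, so -1·e^{−2z} takes every value in ℂ ∖ {0}. Adding 2 shifts the range to ℂ ∖ {2}. Thus f omits exactly the value 2.

Omitted value: 2.


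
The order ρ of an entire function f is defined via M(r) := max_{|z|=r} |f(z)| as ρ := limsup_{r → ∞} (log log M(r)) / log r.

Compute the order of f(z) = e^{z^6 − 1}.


|e^{z^6 − 1}| = e^{Re(1·z^6) + -1} ≤ e^{1|z|^6 + -1} = e^{1r^6 + -1} on |z| = r, so ρ ≤ 6. Choosing z on |z|=r so that 1·z^6 is real positive (always possible by picking arg z appropriately) gives |f(z)| = e^{1r^6 + -1}, matching the bound. The additive constant -1 does not affect log log M(r) ~ 6·log r. Hence ρ = 6.
Therefore ρ = 6.

Order ρ = 6.


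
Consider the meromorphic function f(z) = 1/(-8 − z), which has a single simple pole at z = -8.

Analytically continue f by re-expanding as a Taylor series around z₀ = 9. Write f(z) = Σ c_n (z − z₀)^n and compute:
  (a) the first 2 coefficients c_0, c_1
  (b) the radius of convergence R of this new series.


Let w = z − z₀, so z = z₀ + w.
Then -8 − z = -8 − (z₀ + w) = (-8 − z₀) − w = -17 − w.
f(z) = 1/(-17 − w) = (1/(-17)) · 1/(1 − w/(-17)) = Σ_{n≥0} w^n / (-17)^(n+1).
So c_n = 1/(-17)^(n+1):
  c_0 = 1/(-17)^1 = -1/17.
  c_1 = 1/(-17)^2 = 1/289.
The series is valid for |w/d| < 1, i.e. |z − z₀| < |d|.
Radius of convergence: R = |-8 − z₀| = |-17| = 17 (distance from z₀ to the singularity z = -8).

c_0 = -1/17, c_1 = 1/289; R = 17.


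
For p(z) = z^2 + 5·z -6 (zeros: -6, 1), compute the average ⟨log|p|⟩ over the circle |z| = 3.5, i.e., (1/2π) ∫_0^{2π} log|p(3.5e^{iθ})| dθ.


Zeros: -6, 1; r = 3.5.
Inside |z| < r: 1. Outside (|z| ≥ r): -6.
p(0) = -6, so log|p(0)| = log(6) = 1.7918.
Apply Jensen: I(r) = log|p(0)| + Σ_k log(r/|z_k|), summed over zeros inside |z| < r.
  log(r/|z_k|) for z_k = 1: log(3.5/1) = 1.2528
  Outside zeros (-6) contribute nothing to the Jensen sum.
Sum over inside zeros: 1.2528.
I(r) = log|p(0)| + (inside sum) = 1.7918 + 1.2528 = 3.0445.
Note: since some zeros are outside |z| ≤ r, the simplified n·log(r) form does NOT apply — only the inside zeros contribute.

I(r) ≈ 3.0445.


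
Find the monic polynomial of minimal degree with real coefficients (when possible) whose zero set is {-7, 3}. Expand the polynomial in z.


The polynomial is p(z) = ∏_{α ∈ S} (z − α), where S = {-7, 3}.
Expanding the product yields: p(z) = z^2 + 4·z -21.
The resulting polynomial has degree 2 and real coefficients as required.

p(z) = z^2 + 4·z -21.


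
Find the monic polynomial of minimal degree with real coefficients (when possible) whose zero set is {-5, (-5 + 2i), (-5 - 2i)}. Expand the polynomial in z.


The polynomial is p(z) = ∏_{α ∈ S} (z − α), where S = {-5, (-5 + 2i), (-5 - 2i)}.
Expanding the product yields: p(z) = z^3 + 15·z^2 + 79·z + 145.
Note conjugate pairs combine to real quadratics: (z − (-5+2i))(z − (-5−2i)) = z² + 10z + 29.
The resulting polynomial has degree 3 and real coefficients as required.

p(z) = z^3 + 15·z^2 + 79·z + 145.


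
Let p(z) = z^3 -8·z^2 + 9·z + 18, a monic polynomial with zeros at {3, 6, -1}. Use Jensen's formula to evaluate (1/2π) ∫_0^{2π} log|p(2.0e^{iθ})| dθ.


Zeros: -1, 3, 6; r = 2.0.
Inside |z| < r: -1. Outside (|z| ≥ r): 3, 6.
p(0) = 18, so log|p(0)| = log(18) = 2.8904.
Apply Jensen: I(r) = log|p(0)| + Σ_k log(r/|z_k|), summed over zeros inside |z| < r.
  log(r/|z_k|) for z_k = -1: log(2.0/1) = 0.6931
  Outside zeros (3, 6) contribute nothing to the Jensen sum.
Sum over inside zeros: 0.6931.
I(r) = log|p(0)| + (inside sum) = 2.8904 + 0.6931 = 3.5835.
Note: since some zeros are outside |z| ≤ r, the simplified n·log(r) form does NOT apply — only the inside zeros contribute.

I(r) ≈ 3.5835.


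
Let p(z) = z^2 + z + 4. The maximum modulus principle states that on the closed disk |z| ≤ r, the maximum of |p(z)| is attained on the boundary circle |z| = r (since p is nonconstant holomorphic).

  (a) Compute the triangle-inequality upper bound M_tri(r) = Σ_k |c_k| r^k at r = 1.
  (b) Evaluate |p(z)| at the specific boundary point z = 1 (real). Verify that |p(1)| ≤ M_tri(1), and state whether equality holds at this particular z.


Coefficients: c_0 = 4, c_1 = 1, c_2 = 1. Radius r = 1.
Part (a). Triangle bound: M_tri(r) = Σ_k |c_k| r^k
  = |4|·1^0 + |1|·1^1 + |1|·1^2
  = 4 + 1 + 1 = 6.
This bounds M(r) := max_{|z|=r} |p(z)| from above; equality holds iff all terms c_k z^k can be made to align in phase at a single z on |z|=r.
Part (b). At z = 1 (real, on the circle |z| = r):
  p(1) = (4)·1^0 + (1)·1^1 + (1)·1^2 = 6.
  |p(1)| = 6.
Since all nonzero coefficients share the same sign, |p(1)| = 6 = M_tri(1); the triangle bound is attained at z = 1, so in fact M(r) = 6.

M_tri(1) = 6; |p(1)| = 6; equality at z=1: yes.
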